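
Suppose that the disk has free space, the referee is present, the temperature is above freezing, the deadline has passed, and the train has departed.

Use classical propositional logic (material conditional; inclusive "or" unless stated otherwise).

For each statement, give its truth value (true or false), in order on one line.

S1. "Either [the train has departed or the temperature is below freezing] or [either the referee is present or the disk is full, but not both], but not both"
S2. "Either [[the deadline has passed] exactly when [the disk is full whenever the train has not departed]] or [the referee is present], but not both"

S1 False, S2 False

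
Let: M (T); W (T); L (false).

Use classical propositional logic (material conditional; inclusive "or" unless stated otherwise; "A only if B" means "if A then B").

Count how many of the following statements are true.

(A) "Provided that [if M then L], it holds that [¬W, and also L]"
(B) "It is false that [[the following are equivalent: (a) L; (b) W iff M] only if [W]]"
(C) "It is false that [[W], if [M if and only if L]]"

1

(A): Formalization: (M → L) → (¬W ∧ L)

M → L = T → F = F
¬W = ¬T = F
¬W ∧ L = F ∧ F = F
(M → L) → (¬W ∧ L) = F → F = T
Hence (A) is true.

(B): Formalization: ¬((L ↔ (W ↔ M)) → W)

W ↔ M = T ↔ T = T
L ↔ (W ↔ M) = F ↔ T = F
(L ↔ (W ↔ M)) → W = F → T = T
¬((L ↔ (W ↔ M)) → W) = ¬T = F
So (B) is false.

(C): Formalization: ¬((M ↔ L) → W)

M ↔ L = T ↔ F = F
(M ↔ L) → W = F → T = T
¬((M ↔ L) → W) = ¬T = F
Thus (C) is false.

True statements: 1 ((A)).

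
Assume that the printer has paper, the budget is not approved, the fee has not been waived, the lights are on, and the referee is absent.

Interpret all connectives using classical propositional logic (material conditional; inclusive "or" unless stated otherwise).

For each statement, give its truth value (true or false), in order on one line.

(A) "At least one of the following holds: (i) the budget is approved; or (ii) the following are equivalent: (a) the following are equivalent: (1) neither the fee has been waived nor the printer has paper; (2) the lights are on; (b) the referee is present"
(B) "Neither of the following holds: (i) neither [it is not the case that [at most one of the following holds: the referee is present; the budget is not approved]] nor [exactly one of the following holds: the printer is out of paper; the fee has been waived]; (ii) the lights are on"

(A) True, (B) False

Let M = "the budget is approved" (F), K = "the fee has been waived" (F), D = "the printer has paper" (T), L = "the lights are on" (T), Q = "the referee is present" (F).

(A): Parsed as M ∨ (((K ↓ D) ↔ L) ↔ Q)

K ↓ D = F ↓ T = F
(K ↓ D) ↔ L = F ↔ T = F
((K ↓ D) ↔ L) ↔ Q = F ↔ F = T
M ∨ (((K ↓ D) ↔ L) ↔ Q) = F ∨ T = T
So (A) is true.

(B): Parsed as (¬(Q ↑ ¬M) ↓ (¬D ⊕ K)) ↓ L

¬M = ¬F = T
Q ↑ ¬M = F ↑ T = T
¬(Q ↑ ¬M) = ¬T = F
¬D = ¬T = F
¬D ⊕ K = F ⊕ F = F
¬(Q ↑ ¬M) ↓ (¬D ⊕ K) = F ↓ F = T
(¬(Q ↑ ¬M) ↓ (¬D ⊕ K)) ↓ L = T ↓ T = F
Thus (B) is false.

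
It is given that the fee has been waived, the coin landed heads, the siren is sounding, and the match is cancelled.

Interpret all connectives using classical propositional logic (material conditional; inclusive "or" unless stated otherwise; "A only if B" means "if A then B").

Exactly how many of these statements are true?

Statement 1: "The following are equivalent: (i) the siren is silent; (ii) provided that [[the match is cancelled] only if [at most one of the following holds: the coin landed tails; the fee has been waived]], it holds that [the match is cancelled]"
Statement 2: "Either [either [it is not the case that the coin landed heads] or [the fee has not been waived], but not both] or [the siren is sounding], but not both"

1

Let R = "the siren is sounding" (T), S = "the match is cancelled" (T), Q = "the coin landed heads" (T), P = "the fee has been waived" (T).

Statement 1: In symbols: ~R <-> ((S -> (~Q nand P)) -> S)

~R = ~T = F
~Q = ~T = F
~Q nand P = F nand T = T
S -> (~Q nand P) = T -> T = T
(S -> (~Q nand P)) -> S = T -> T = T
~R <-> ((S -> (~Q nand P)) -> S) = F <-> T = F
So Statement 1 is false.

Statement 2: Parsed as (~Q xor ~P) xor R

~Q = ~T = F
~P = ~T = F
~Q xor ~P = F xor F = F
(~Q xor ~P) xor R = F xor T = T
Hence Statement 2 is true.

1 of the 2 statements is true (Statement 2).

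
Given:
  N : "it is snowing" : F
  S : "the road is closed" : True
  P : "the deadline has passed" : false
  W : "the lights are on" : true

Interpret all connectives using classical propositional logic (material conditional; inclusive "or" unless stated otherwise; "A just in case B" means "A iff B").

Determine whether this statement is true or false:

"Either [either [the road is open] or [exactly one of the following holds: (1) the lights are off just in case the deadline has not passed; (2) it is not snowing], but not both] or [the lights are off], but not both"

Formalization: (not S xor ((not W iff not P) xor not N)) xor not W

not S = not True = False
not W = not True = False
not P = not False = True
not W iff not P = False iff True = False
not N = not False = True
(not W iff not P) xor not N = False xor True = True
not S xor ((not W iff not P) xor not N) = False xor True = True
not W = not True = False
(not S xor ((not W iff not P) xor not N)) xor not W = True xor False = True

True.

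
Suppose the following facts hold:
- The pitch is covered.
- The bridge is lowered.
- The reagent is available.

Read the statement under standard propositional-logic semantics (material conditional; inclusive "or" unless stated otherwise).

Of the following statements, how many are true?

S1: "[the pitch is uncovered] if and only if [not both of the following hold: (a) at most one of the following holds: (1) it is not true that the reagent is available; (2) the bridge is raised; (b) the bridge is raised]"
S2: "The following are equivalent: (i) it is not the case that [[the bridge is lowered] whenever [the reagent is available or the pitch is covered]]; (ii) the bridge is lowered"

Let P = "the pitch is covered" (T), R = "the reagent is available" (T), Q = "the bridge is raised" (F).

S1: This is ~P <-> ((~R nand Q) nand Q).

~P = ~T = F
~R = ~T = F
~R nand Q = F nand F = T
(~R nand Q) nand Q = T nand F = T
~P <-> ((~R nand Q) nand Q) = F <-> T = F
Thus S1 is false.

S2: Formalization: ~((R | P) -> ~Q) <-> ~Q

R | P = T | T = T
~Q = ~F = T
(R | P) -> ~Q = T -> T = T
~((R | P) -> ~Q) = ~T = F
~Q = ~F = T
~((R | P) -> ~Q) <-> ~Q = F <-> T = F
Hence S2 is false.

Count: 0.

0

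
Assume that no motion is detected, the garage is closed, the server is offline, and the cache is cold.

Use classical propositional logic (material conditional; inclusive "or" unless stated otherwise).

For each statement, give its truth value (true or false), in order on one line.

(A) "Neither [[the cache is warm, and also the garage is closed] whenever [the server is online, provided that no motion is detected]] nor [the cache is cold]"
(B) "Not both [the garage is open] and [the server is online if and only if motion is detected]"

(A) False / (B) True

Let P = "motion is detected" (F), R = "the server is online" (F), S = "the cache is warm" (F), Q = "the garage is closed" (T).

(A): Formalization: ((¬P → R) → (S ∧ Q)) ↓ ¬S

¬P = ¬F = T
¬P → R = T → F = F
S ∧ Q = F ∧ T = F
(¬P → R) → (S ∧ Q) = F → F = T
¬S = ¬F = T
((¬P → R) → (S ∧ Q)) ↓ ¬S = T ↓ T = F
Hence (A) is false.

(B): Parsed as ¬Q ↑ (R ↔ P)

¬Q = ¬T = F
R ↔ P = F ↔ F = T
¬Q ↑ (R ↔ P) = F ↑ T = T
Thus (B) is true.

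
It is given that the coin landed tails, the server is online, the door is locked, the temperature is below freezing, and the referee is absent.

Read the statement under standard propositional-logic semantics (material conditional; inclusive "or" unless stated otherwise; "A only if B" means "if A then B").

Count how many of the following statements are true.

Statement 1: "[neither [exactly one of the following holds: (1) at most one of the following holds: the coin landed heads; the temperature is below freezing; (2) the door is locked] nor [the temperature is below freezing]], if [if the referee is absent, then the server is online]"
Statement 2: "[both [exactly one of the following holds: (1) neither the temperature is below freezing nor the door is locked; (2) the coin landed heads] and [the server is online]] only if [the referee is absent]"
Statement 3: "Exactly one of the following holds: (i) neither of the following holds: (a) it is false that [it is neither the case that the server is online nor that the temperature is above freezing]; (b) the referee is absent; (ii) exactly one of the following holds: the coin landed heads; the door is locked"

2

Let P = "the referee is present" (False), N = "the server is online" (True), D = "the coin landed heads" (False), S = "the temperature is below freezing" (True), M = "the door is locked" (True).

Statement 1: Formalization: (not P -> N) -> (((D nand S) xor M) nor S)

not P = not False = True
not P -> N = True -> True = True
D nand S = False nand True = True
(D nand S) xor M = True xor True = False
((D nand S) xor M) nor S = False nor True = False
(not P -> N) -> (((D nand S) xor M) nor S) = True -> False = False
Hence Statement 1 is false.

Statement 2: This is (((S nor M) xor D) and N) -> not P.

S nor M = True nor True = False
(S nor M) xor D = False xor False = False
((S nor M) xor D) and N = False and True = False
not P = not False = True
(((S nor M) xor D) and N) -> not P = False -> True = True
Hence Statement 2 is true.

Statement 3: In symbols: (not (N nor not S) nor not P) xor (D xor M)

not S = not True = False
N nor not S = True nor False = False
not (N nor not S) = not False = True
not P = not False = True
not (N nor not S) nor not P = True nor True = False
D xor M = False xor True = True
(not (N nor not S) nor not P) xor (D xor M) = False xor True = True
Thus Statement 3 is true.

True statements: 2 (Statement 2, Statement 3).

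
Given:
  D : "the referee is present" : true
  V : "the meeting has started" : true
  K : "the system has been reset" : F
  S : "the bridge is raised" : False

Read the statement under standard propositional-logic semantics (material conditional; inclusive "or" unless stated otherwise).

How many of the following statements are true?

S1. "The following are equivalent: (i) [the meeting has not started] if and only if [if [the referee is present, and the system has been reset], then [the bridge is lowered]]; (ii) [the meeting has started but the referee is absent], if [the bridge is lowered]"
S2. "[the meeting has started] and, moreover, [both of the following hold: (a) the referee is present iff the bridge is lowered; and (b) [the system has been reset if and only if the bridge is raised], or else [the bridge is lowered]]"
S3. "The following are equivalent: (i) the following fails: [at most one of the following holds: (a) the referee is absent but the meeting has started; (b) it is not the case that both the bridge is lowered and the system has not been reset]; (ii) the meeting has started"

2

S1: This is (not V iff ((D and K) -> not S)) iff (not S -> (V and not D)).

not V = not True = False
D and K = True and False = False
not S = not False = True
(D and K) -> not S = False -> True = True
not V iff ((D and K) -> not S) = False iff True = False
not S = not False = True
not D = not True = False
V and not D = True and False = False
not S -> (V and not D) = True -> False = False
(not V iff ((D and K) -> not S)) iff (not S -> (V and not D)) = False iff False = True
So S1 is true.

S2: Formalization: V and ((D iff not S) and ((K iff S) or not S))

not S = not False = True
D iff not S = True iff True = True
K iff S = False iff False = True
not S = not False = True
(K iff S) or not S = True or True = True
(D iff not S) and ((K iff S) or not S) = True and True = True
V and ((D iff not S) and ((K iff S) or not S)) = True and True = True
Thus S2 is true.

S3: Parsed as not ((not D and V) nand (not S nand not K)) iff V

not D = not True = False
not D and V = False and True = False
not S = not False = True
not K = not False = True
not S nand not K = True nand True = False
(not D and V) nand (not S nand not K) = False nand False = True
not ((not D and V) nand (not S nand not K)) = not True = False
not ((not D and V) nand (not S nand not K)) iff V = False iff True = False
So S3 is false.

Count: 2.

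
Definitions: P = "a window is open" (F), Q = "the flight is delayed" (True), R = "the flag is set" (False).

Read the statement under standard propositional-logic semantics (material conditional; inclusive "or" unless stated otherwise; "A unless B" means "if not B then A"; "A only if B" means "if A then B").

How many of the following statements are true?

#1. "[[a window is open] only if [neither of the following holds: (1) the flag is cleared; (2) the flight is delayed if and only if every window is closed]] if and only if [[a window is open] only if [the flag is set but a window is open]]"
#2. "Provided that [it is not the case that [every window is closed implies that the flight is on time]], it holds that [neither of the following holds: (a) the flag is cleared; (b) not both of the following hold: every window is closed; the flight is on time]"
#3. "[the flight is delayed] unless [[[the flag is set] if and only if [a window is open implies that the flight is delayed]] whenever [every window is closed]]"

2

#1: In symbols: (P -> (~R nor (Q <-> ~P))) <-> (P -> (R & P))

~R = ~F = T
~P = ~F = T
Q <-> ~P = T <-> T = T
~R nor (Q <-> ~P) = T nor T = F
P -> (~R nor (Q <-> ~P)) = F -> F = T
R & P = F & F = F
P -> (R & P) = F -> F = T
(P -> (~R nor (Q <-> ~P))) <-> (P -> (R & P)) = T <-> T = T
So #1 is true.

#2: This is ~(~P -> ~Q) -> (~R nor (~P nand ~Q)).

~P = ~F = T
~Q = ~T = F
~P -> ~Q = T -> F = F
~(~P -> ~Q) = ~F = T
~R = ~F = T
~P = ~F = T
~Q = ~T = F
~P nand ~Q = T nand F = T
~R nor (~P nand ~Q) = T nor T = F
~(~P -> ~Q) -> (~R nor (~P nand ~Q)) = T -> F = F
So #2 is false.

#3: Formalization: Q | (~P -> (R <-> (P -> Q)))

~P = ~F = T
P -> Q = F -> T = T
R <-> (P -> Q) = F <-> T = F
~P -> (R <-> (P -> Q)) = T -> F = F
Q | (~P -> (R <-> (P -> Q))) = T | F = T
Thus #3 is true.

2 of the 3 statements are true (#1, #3).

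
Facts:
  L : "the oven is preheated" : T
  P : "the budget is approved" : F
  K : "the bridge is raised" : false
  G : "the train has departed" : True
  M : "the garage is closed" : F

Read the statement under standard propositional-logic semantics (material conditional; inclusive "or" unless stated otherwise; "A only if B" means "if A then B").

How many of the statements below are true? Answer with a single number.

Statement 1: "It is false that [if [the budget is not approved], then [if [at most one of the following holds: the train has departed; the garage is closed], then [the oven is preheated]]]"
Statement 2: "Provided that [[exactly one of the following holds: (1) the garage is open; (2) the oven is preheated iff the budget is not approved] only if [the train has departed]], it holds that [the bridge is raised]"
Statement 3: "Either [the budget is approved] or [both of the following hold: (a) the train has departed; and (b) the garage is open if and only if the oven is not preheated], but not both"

Statement 1: Parsed as ¬(¬P → ((G ↑ M) → L))

¬P = ¬F = T
G ↑ M = T ↑ F = T
(G ↑ M) → L = T → T = T
¬P → ((G ↑ M) → L) = T → T = T
¬(¬P → ((G ↑ M) → L)) = ¬T = F
Hence Statement 1 is false.

Statement 2: In symbols: ((¬M ⊕ (L ↔ ¬P)) → G) → K

¬M = ¬F = T
¬P = ¬F = T
L ↔ ¬P = T ↔ T = T
¬M ⊕ (L ↔ ¬P) = T ⊕ T = F
(¬M ⊕ (L ↔ ¬P)) → G = F → T = T
((¬M ⊕ (L ↔ ¬P)) → G) → K = T → F = F
So Statement 2 is false.

Statement 3: In symbols: P ⊕ (G ∧ (¬M ↔ ¬L))

¬M = ¬F = T
¬L = ¬T = F
¬M ↔ ¬L = T ↔ F = F
G ∧ (¬M ↔ ¬L) = T ∧ F = F
P ⊕ (G ∧ (¬M ↔ ¬L)) = F ⊕ F = F
So Statement 3 is false.

0 of the 3 statements are true (none).

0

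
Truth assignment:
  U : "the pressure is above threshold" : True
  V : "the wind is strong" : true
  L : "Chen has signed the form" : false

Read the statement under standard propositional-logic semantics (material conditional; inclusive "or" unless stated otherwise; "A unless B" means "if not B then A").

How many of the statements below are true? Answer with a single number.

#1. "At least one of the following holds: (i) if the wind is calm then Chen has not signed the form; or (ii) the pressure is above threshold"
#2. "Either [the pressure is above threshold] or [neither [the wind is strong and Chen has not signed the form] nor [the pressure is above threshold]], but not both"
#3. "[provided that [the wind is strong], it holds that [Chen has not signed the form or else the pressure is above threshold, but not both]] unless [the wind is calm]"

2

#1: In symbols: (~V -> ~L) | U

~V = ~T = F
~L = ~F = T
~V -> ~L = F -> T = T
(~V -> ~L) | U = T | T = T
Hence #1 is true.

#2: Formalization: U xor ((V & ~L) nor U)

~L = ~F = T
V & ~L = T & T = T
(V & ~L) nor U = T nor T = F
U xor ((V & ~L) nor U) = T xor F = T
Thus #2 is true.

#3: Formalization: (V -> (~L xor U)) | ~V

~L = ~F = T
~L xor U = T xor T = F
V -> (~L xor U) = T -> F = F
~V = ~T = F
(V -> (~L xor U)) | ~V = F | F = F
Thus #3 is false.

True statements: 2 (#1, #2).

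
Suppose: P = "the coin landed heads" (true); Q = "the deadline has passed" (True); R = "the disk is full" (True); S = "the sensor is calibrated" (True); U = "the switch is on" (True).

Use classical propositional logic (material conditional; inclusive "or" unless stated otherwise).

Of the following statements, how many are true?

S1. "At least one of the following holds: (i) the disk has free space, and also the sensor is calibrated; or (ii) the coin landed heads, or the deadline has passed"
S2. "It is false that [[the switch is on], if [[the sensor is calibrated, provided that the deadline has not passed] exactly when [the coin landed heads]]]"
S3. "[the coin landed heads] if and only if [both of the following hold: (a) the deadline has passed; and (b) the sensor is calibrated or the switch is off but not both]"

2

S1: In symbols: (not R and S) or (P or Q)

not R = not True = False
not R and S = False and True = False
P or Q = True or True = True
(not R and S) or (P or Q) = False or True = True
Thus S1 is true.

S2: This is not (((not Q -> S) iff P) -> U).

not Q = not True = False
not Q -> S = False -> True = True
(not Q -> S) iff P = True iff True = True
((not Q -> S) iff P) -> U = True -> True = True
not (((not Q -> S) iff P) -> U) = not True = False
Thus S2 is false.

S3: Parsed as P iff (Q and (S xor not U))

not U = not True = False
S xor not U = True xor False = True
Q and (S xor not U) = True and True = True
P iff (Q and (S xor not U)) = True iff True = True
So S3 is true.

Count: 2.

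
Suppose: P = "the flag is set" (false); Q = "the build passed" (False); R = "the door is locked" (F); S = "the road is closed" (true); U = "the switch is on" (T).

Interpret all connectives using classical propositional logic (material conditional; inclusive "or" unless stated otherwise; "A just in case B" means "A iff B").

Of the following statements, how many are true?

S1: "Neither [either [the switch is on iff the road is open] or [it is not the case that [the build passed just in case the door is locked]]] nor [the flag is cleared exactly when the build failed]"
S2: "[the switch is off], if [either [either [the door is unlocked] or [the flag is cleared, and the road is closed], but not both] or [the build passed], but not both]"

S1: Formalization: ((U iff not S) or not (Q iff R)) nor (not P iff not Q)

not S = not True = False
U iff not S = True iff False = False
Q iff R = False iff False = True
not (Q iff R) = not True = False
(U iff not S) or not (Q iff R) = False or False = False
not P = not False = True
not Q = not False = True
not P iff not Q = True iff True = True
((U iff not S) or not (Q iff R)) nor (not P iff not Q) = False nor True = False
Thus S1 is false.

S2: Parsed as ((not R xor (not P and S)) xor Q) -> not U

not R = not False = True
not P = not False = True
not P and S = True and True = True
not R xor (not P and S) = True xor True = False
(not R xor (not P and S)) xor Q = False xor False = False
not U = not True = False
((not R xor (not P and S)) xor Q) -> not U = False -> False = True
Hence S2 is true.

Count: 1.

1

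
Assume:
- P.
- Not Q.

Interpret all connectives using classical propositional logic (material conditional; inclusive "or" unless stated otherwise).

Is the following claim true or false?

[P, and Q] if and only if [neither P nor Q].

In symbols: (P & Q) <-> (P nor Q)

P & Q = T & F = F
P nor Q = T nor F = F
(P & Q) <-> (P nor Q) = F <-> F = T

true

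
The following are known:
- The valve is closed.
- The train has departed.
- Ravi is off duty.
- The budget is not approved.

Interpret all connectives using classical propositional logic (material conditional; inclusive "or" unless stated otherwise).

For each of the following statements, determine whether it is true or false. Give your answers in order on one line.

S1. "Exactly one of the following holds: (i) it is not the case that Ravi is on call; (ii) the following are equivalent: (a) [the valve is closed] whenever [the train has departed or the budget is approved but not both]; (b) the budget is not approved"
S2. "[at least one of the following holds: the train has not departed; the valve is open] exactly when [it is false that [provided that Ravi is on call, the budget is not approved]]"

Let W = "Ravi is on call" (F), S = "the train has departed" (T), L = "the budget is approved" (F), N = "the valve is open" (F).

S1: Formalization: ~W xor (((S xor L) -> ~N) <-> ~L)

~W = ~F = T
S xor L = T xor F = T
~N = ~F = T
(S xor L) -> ~N = T -> T = T
~L = ~F = T
((S xor L) -> ~N) <-> ~L = T <-> T = T
~W xor (((S xor L) -> ~N) <-> ~L) = T xor T = F
Hence S1 is false.

S2: In symbols: (~S | N) <-> ~(W -> ~L)

~S = ~T = F
~S | N = F | F = F
~L = ~F = T
W -> ~L = F -> T = T
~(W -> ~L) = ~T = F
(~S | N) <-> ~(W -> ~L) = F <-> F = T
So S2 is true.

S1 False, S2 True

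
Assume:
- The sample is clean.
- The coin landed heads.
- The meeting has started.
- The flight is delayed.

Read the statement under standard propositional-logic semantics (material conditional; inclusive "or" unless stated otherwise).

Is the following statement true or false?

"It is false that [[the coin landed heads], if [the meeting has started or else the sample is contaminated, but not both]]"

Let R = "the meeting has started" (True), P = "the sample is contaminated" (False), Q = "the coin landed heads" (True).
Formalization: not ((R xor P) -> Q)

R xor P = True xor False = True
(R xor P) -> Q = True -> True = True
not ((R xor P) -> Q) = not True = False

False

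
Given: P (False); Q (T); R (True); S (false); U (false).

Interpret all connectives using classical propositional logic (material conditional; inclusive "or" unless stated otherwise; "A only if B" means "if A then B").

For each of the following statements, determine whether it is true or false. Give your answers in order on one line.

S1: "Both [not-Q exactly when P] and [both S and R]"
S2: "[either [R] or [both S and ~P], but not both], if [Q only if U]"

S1 false / S2 true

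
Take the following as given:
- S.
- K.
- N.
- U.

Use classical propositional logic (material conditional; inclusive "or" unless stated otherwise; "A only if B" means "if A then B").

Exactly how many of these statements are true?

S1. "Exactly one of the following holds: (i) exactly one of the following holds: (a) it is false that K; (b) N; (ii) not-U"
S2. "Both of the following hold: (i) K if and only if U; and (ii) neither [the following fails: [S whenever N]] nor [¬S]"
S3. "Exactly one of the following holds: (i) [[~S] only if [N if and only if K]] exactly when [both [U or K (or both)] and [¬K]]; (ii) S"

3

S1: Parsed as (not K xor N) xor not U

not K = not True = False
not K xor N = False xor True = True
not U = not True = False
(not K xor N) xor not U = True xor False = True
So S1 is true.

S2: In symbols: (K iff U) and (not (N -> S) nor not S)

K iff U = True iff True = True
N -> S = True -> True = True
not (N -> S) = not True = False
not S = not True = False
not (N -> S) nor not S = False nor False = True
(K iff U) and (not (N -> S) nor not S) = True and True = True
Hence S2 is true.

S3: This is ((not S -> (N iff K)) iff ((U or K) and not K)) xor S.

not S = not True = False
N iff K = True iff True = True
not S -> (N iff K) = False -> True = True
U or K = True or True = True
not K = not True = False
(U or K) and not K = True and False = False
(not S -> (N iff K)) iff ((U or K) and not K) = True iff False = False
((not S -> (N iff K)) iff ((U or K) and not K)) xor S = False xor True = True
Thus S3 is true.

True statements: 3 (S1, S2, S3).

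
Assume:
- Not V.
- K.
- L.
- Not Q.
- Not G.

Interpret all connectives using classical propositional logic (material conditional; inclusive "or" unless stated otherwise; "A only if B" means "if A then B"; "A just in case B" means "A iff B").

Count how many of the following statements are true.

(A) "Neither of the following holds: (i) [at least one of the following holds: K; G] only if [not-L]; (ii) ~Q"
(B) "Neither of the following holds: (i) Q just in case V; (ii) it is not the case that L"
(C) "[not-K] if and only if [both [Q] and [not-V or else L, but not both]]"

1

(A): In symbols: ((K or G) -> not L) nor not Q

K or G = True or False = True
not L = not True = False
(K or G) -> not L = True -> False = False
not Q = not False = True
((K or G) -> not L) nor not Q = False nor True = False
Hence (A) is false.

(B): This is (Q iff V) nor not L.

Q iff V = False iff False = True
not L = not True = False
(Q iff V) nor not L = True nor False = False
Thus (B) is false.

(C): This is not K iff (Q and (not V xor L)).

not K = not True = False
not V = not False = True
not V xor L = True xor True = False
Q and (not V xor L) = False and False = False
not K iff (Q and (not V xor L)) = False iff False = True
Hence (C) is true.

Count: 1.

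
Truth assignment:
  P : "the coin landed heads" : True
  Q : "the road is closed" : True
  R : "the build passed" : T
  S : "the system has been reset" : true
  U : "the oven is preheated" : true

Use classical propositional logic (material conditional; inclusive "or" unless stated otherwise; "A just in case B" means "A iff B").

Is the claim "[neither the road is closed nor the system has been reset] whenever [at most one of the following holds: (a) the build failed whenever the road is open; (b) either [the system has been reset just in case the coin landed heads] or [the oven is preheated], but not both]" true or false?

False.

Formalization: ((not Q -> not R) nand ((S iff P) xor U)) -> (Q nor S)

not Q = not True = False
not R = not True = False
not Q -> not R = False -> False = True
S iff P = True iff True = True
(S iff P) xor U = True xor True = False
(not Q -> not R) nand ((S iff P) xor U) = True nand False = True
Q nor S = True nor True = False
((not Q -> not R) nand ((S iff P) xor U)) -> (Q nor S) = True -> False = False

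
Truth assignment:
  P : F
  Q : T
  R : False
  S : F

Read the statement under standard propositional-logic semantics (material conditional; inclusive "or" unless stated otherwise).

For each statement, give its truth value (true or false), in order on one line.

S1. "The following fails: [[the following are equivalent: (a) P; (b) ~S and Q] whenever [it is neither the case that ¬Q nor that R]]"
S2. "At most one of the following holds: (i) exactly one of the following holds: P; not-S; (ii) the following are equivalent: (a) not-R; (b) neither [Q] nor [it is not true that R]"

S1: Formalization: ¬((¬Q ↓ R) → (P ↔ (¬S ∧ Q)))

¬Q = ¬T = F
¬Q ↓ R = F ↓ F = T
¬S = ¬F = T
¬S ∧ Q = T ∧ T = T
P ↔ (¬S ∧ Q) = F ↔ T = F
(¬Q ↓ R) → (P ↔ (¬S ∧ Q)) = T → F = F
¬((¬Q ↓ R) → (P ↔ (¬S ∧ Q))) = ¬F = T
Thus S1 is true.

S2: Parsed as (P ⊕ ¬S) ↑ (¬R ↔ (Q ↓ ¬R))

¬S = ¬F = T
P ⊕ ¬S = F ⊕ T = T
¬R = ¬F = T
¬R = ¬F = T
Q ↓ ¬R = T ↓ T = F
¬R ↔ (Q ↓ ¬R) = T ↔ F = F
(P ⊕ ¬S) ↑ (¬R ↔ (Q ↓ ¬R)) = T ↑ F = T
Hence S2 is true.

S1 true, S2 true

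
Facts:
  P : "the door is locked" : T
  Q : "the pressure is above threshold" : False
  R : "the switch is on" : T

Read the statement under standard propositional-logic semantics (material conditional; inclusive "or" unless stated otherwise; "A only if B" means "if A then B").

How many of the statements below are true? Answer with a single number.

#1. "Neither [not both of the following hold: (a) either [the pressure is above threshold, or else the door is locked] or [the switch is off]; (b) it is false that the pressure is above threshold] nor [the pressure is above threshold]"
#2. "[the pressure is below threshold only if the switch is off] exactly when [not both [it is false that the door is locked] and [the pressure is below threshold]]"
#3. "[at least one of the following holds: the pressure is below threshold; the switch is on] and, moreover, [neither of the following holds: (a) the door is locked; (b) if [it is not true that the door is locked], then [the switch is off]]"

1

#1: In symbols: (((Q | P) | ~R) nand ~Q) nor Q

Q | P = F | T = T
~R = ~T = F
(Q | P) | ~R = T | F = T
~Q = ~F = T
((Q | P) | ~R) nand ~Q = T nand T = F
(((Q | P) | ~R) nand ~Q) nor Q = F nor F = T
So #1 is true.

#2: Parsed as (~Q -> ~R) <-> (~P nand ~Q)

~Q = ~F = T
~R = ~T = F
~Q -> ~R = T -> F = F
~P = ~T = F
~Q = ~F = T
~P nand ~Q = F nand T = T
(~Q -> ~R) <-> (~P nand ~Q) = F <-> T = F
Thus #2 is false.

#3: Parsed as (~Q | R) & (P nor (~P -> ~R))

~Q = ~F = T
~Q | R = T | T = T
~P = ~T = F
~R = ~T = F
~P -> ~R = F -> F = T
P nor (~P -> ~R) = T nor T = F
(~Q | R) & (P nor (~P -> ~R)) = T & F = F
So #3 is false.

1 of the 3 statements is true (#1).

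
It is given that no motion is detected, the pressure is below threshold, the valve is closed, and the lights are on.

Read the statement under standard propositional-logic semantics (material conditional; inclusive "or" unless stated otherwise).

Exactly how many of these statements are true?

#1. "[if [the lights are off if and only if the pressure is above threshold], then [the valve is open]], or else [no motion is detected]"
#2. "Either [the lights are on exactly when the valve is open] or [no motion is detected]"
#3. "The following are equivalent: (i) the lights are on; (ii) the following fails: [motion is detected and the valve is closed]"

Let S = "the lights are on" (T), W = "the pressure is above threshold" (F), G = "the valve is open" (F), N = "motion is detected" (F).

#1: In symbols: ((¬S ↔ W) → G) ∨ ¬N

¬S = ¬T = F
¬S ↔ W = F ↔ F = T
(¬S ↔ W) → G = T → F = F
¬N = ¬F = T
((¬S ↔ W) → G) ∨ ¬N = F ∨ T = T
So #1 is true.

#2: Formalization: (S ↔ G) ∨ ¬N

S ↔ G = T ↔ F = F
¬N = ¬F = T
(S ↔ G) ∨ ¬N = F ∨ T = T
Thus #2 is true.

#3: Formalization: S ↔ ¬(N ∧ ¬G)

¬G = ¬F = T
N ∧ ¬G = F ∧ T = F
¬(N ∧ ¬G) = ¬F = T
S ↔ ¬(N ∧ ¬G) = T ↔ T = T
Hence #3 is true.

3 of the 3 statements are true.

3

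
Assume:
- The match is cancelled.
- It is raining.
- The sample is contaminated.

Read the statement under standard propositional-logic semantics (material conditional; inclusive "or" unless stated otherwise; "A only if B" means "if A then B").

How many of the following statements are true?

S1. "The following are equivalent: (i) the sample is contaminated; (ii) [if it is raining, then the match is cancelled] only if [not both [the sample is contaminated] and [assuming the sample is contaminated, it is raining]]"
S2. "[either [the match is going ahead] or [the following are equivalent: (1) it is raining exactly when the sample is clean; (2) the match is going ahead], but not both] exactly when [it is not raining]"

Let V = "the sample is contaminated" (True), U = "it is raining" (True), G = "the match is cancelled" (True).

S1: This is V iff ((U -> G) -> (V nand (V -> U))).

U -> G = True -> True = True
V -> U = True -> True = True
V nand (V -> U) = True nand True = False
(U -> G) -> (V nand (V -> U)) = True -> False = False
V iff ((U -> G) -> (V nand (V -> U))) = True iff False = False
So S1 is false.

S2: In symbols: (not G xor ((U iff not V) iff not G)) iff not U

not G = not True = False
not V = not True = False
U iff not V = True iff False = False
not G = not True = False
(U iff not V) iff not G = False iff False = True
not G xor ((U iff not V) iff not G) = False xor True = True
not U = not True = False
(not G xor ((U iff not V) iff not G)) iff not U = True iff False = False
Thus S2 is false.

Count: 0.

0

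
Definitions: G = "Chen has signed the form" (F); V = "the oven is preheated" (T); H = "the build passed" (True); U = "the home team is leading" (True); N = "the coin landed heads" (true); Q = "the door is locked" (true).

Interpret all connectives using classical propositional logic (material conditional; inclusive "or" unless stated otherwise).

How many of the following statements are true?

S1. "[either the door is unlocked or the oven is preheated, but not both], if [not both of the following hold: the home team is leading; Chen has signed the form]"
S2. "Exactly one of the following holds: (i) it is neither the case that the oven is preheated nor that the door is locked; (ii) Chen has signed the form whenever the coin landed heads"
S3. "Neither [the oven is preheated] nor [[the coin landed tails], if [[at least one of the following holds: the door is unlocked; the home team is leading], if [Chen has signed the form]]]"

S1: Parsed as (U ↑ G) → (¬Q ⊕ V)

U ↑ G = T ↑ F = T
¬Q = ¬T = F
¬Q ⊕ V = F ⊕ T = T
(U ↑ G) → (¬Q ⊕ V) = T → T = T
So S1 is true.

S2: In symbols: (V ↓ Q) ⊕ (N → G)

V ↓ Q = T ↓ T = F
N → G = T → F = F
(V ↓ Q) ⊕ (N → G) = F ⊕ F = F
So S2 is false.

S3: In symbols: V ↓ ((G → (¬Q ∨ U)) → ¬N)

¬Q = ¬T = F
¬Q ∨ U = F ∨ T = T
G → (¬Q ∨ U) = F → T = T
¬N = ¬T = F
(G → (¬Q ∨ U)) → ¬N = T → F = F
V ↓ ((G → (¬Q ∨ U)) → ¬N) = T ↓ F = F
Hence S3 is false.

1 of the 3 statements is true.

1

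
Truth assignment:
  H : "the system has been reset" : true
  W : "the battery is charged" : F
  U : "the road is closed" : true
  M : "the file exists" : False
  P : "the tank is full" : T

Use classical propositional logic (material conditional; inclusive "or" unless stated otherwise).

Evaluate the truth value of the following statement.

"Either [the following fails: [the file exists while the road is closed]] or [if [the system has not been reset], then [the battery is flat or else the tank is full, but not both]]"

Values: M=F, U=T, H=T, W=F, P=T.
This is ~(M & U) | (~H -> (~W xor P)).

M & U = F & T = F
~(M & U) = ~F = T
~H = ~T = F
~W = ~F = T
~W xor P = T xor T = F
~H -> (~W xor P) = F -> F = T
~(M & U) | (~H -> (~W xor P)) = T | T = T

The statement is true.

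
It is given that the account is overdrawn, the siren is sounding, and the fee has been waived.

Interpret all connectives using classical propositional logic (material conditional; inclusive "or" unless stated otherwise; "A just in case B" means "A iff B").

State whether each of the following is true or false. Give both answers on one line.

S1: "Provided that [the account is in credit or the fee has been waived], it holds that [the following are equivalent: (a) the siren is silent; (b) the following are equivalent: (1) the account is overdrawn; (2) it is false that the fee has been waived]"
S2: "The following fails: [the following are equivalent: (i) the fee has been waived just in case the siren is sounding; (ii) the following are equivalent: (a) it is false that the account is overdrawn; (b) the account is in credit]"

Let P = "the account is overdrawn" (T), R = "the fee has been waived" (T), Q = "the siren is sounding" (T).

S1: Parsed as (~P | R) -> (~Q <-> (P <-> ~R))

~P = ~T = F
~P | R = F | T = T
~Q = ~T = F
~R = ~T = F
P <-> ~R = T <-> F = F
~Q <-> (P <-> ~R) = F <-> F = T
(~P | R) -> (~Q <-> (P <-> ~R)) = T -> T = T
Hence S1 is true.

S2: Parsed as ~((R <-> Q) <-> (~P <-> ~P))

R <-> Q = T <-> T = T
~P = ~T = F
~P = ~T = F
~P <-> ~P = F <-> F = T
(R <-> Q) <-> (~P <-> ~P) = T <-> T = T
~((R <-> Q) <-> (~P <-> ~P)) = ~T = F
So S2 is false.

S1 true, S2 false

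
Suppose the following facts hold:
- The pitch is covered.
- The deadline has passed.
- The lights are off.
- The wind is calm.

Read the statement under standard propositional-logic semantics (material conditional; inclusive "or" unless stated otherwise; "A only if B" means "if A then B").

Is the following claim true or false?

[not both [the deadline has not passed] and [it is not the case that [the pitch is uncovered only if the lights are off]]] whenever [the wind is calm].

Let S = "the wind is strong" (F), Q = "the deadline has passed" (T), P = "the pitch is covered" (T), R = "the lights are on" (F).
This is ~S -> (~Q nand ~(~P -> ~R)).

~S = ~F = T
~Q = ~T = F
~P = ~T = F
~R = ~F = T
~P -> ~R = F -> T = T
~(~P -> ~R) = ~T = F
~Q nand ~(~P -> ~R) = F nand F = T
~S -> (~Q nand ~(~P -> ~R)) = T -> T = T

true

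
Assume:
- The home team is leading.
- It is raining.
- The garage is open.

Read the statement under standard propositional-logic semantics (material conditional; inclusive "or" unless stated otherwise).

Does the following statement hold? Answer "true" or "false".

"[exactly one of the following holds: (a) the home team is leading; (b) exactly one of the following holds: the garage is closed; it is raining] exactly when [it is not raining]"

Let P = "the home team is leading" (T), R = "the garage is closed" (F), Q = "it is raining" (T).
This is (P xor (R xor Q)) <-> ~Q.

R xor Q = F xor T = T
P xor (R xor Q) = T xor T = F
~Q = ~T = F
(P xor (R xor Q)) <-> ~Q = F <-> F = T

True.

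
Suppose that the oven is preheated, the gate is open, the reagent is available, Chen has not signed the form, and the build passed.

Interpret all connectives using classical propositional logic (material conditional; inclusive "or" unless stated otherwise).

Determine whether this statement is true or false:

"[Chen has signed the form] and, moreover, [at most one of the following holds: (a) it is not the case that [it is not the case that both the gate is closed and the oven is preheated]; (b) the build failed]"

Let S = "Chen has signed the form" (False), Q = "the gate is open" (True), P = "the oven is preheated" (True), U = "the build passed" (True).
Formalization: S and (not (not Q nand P) nand not U)

not Q = not True = False
not Q nand P = False nand True = True
not (not Q nand P) = not True = False
not U = not True = False
not (not Q nand P) nand not U = False nand False = True
S and (not (not Q nand P) nand not U) = False and True = False

False.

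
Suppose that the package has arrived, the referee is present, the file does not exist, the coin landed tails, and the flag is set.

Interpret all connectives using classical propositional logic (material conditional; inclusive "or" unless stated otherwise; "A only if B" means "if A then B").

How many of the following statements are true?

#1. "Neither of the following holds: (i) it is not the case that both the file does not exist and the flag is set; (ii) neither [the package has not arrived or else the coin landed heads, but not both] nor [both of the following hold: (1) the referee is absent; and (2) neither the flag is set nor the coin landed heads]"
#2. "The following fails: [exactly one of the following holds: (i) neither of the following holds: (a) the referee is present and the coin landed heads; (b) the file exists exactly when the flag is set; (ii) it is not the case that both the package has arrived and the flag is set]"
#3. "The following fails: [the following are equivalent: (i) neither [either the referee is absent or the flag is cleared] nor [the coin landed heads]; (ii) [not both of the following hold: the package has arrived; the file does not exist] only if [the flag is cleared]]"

0

Let R = "the file exists" (False), U = "the flag is set" (True), P = "the package has arrived" (True), S = "the coin landed heads" (False), Q = "the referee is present" (True).

#1: Formalization: (not R nand U) nor ((not P xor S) nor (not Q and (U nor S)))

not R = not False = True
not R nand U = True nand True = False
not P = not True = False
not P xor S = False xor False = False
not Q = not True = False
U nor S = True nor False = False
not Q and (U nor S) = False and False = False
(not P xor S) nor (not Q and (U nor S)) = False nor False = True
(not R nand U) nor ((not P xor S) nor (not Q and (U nor S))) = False nor True = False
So #1 is false.

#2: In symbols: not (((Q and S) nor (R iff U)) xor (P nand U))

Q and S = True and False = False
R iff U = False iff True = False
(Q and S) nor (R iff U) = False nor False = True
P nand U = True nand True = False
((Q and S) nor (R iff U)) xor (P nand U) = True xor False = True
not (((Q and S) nor (R iff U)) xor (P nand U)) = not True = False
So #2 is false.

#3: In symbols: not (((not Q or not U) nor S) iff ((P nand not R) -> not U))

not Q = not True = False
not U = not True = False
not Q or not U = False or False = False
(not Q or not U) nor S = False nor False = True
not R = not False = True
P nand not R = True nand True = False
not U = not True = False
(P nand not R) -> not U = False -> False = True
((not Q or not U) nor S) iff ((P nand not R) -> not U) = True iff True = True
not (((not Q or not U) nor S) iff ((P nand not R) -> not U)) = not True = False
Hence #3 is false.

0 of the 3 statements are true (none).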